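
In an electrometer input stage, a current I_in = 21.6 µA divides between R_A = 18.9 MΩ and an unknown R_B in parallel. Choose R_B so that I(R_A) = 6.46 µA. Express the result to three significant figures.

R_B ≈ 8.06 MΩ

Two-branch current divider: I_A = I_in · R_B/(R_A + R_B).
6.46/21.6 = R_B/(R_A + R_B) → R_B = R_A · (0.2991)/(1 − 0.2991) = 18.9 × 0.4267 = 8.064 MΩ.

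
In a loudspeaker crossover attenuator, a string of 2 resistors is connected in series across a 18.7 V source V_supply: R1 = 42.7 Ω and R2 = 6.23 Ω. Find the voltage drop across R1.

Series total: ΣR = 42.7 + 6.23 = 48.93 Ω.
Voltage divider: V = V_supply · (42.70 / 48.93) = 18.7 × 0.8727 = 16.32 V.

V ≈ 16.3 V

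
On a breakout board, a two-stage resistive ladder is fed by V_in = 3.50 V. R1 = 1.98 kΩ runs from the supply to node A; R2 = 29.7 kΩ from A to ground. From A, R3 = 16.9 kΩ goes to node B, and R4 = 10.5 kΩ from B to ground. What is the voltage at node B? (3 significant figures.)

V_B ≈ 1.18 V

Node A sees R2 in parallel with the series input of stage 2, R3 + R4 = 27.40 kΩ.
Effective lower resistance at A: R2 ‖ 27.40 = 14.25 kΩ.
So V_A = 3.50 × 0.8780 = 3.073 V.
Then the unloaded second divider: V_B = V_A × R4/(R3+R4) = 3.073 × 0.3832 = 1.178 V.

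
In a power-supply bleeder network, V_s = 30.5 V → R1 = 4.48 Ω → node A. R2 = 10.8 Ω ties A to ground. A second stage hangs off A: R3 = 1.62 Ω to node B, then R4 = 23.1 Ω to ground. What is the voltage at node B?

V_B ≈ 17.9 V

Looking into the second stage from A: R3 + R4 = 24.72 Ω appears in parallel with R2.
R2 ‖ (R3+R4) = 7.516 Ω.
So V_A = 30.5 × 0.6265 = 19.11 V.
Then the unloaded second divider: V_B = V_A × R4/(R3+R4) = 19.11 × 0.9345 = 17.86 V.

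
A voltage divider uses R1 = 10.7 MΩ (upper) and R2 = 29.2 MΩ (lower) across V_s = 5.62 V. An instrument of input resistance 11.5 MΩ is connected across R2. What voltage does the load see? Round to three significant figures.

The load sits in parallel with R2, giving an effective lower resistance R2' = R2·R_L/(R2+R_L) = 8.251 MΩ.
Now apply the divider: V_out = 5.62 × 0.4354 = 2.447 V.
(Unloaded it would be 4.11 V; the load pulls it down.)

V_out ≈ 2.45 V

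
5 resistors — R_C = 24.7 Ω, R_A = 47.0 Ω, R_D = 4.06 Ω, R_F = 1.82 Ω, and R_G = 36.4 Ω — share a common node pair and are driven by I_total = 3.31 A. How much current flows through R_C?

Total conductance ΣG = 1/24.7 + 1/47.0 + 1/4.06 + 1/1.82 + 1/36.4 = 0.8850 (units of 1/Ω).
By the current-divider rule, I = I_total · G_k/ΣG = 3.31 × 0.04575 = 0.1514 A.

I ≈ 0.151 A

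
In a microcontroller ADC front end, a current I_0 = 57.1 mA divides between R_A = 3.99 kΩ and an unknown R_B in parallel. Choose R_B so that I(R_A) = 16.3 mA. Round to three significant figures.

R_B ≈ 1.59 kΩ

The fraction through R_A equals R_B/(R_A+R_B).
With f = 0.2855, R_B = R_A · f/(1−f) = 3.99 × 0.3995 = 1.594 kΩ.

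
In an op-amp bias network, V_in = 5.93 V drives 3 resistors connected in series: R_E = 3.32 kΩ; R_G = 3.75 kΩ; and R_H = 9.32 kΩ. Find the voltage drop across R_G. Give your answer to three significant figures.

Series total: ΣR = 3.32 + 3.75 + 9.32 = 16.39 kΩ.
By the voltage-divider rule, V = 5.93 × 3.750/16.39 = 1.357 V.

V ≈ 1.36 V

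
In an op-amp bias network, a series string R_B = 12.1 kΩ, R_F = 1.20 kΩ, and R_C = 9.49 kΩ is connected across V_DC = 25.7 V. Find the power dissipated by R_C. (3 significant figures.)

ΣR = 22.79 kΩ → I = 25.7/22.79 = 1.128 mA.
P(R_C) = I²·R_C = (1.128)² × 9.49 = 12.07 mW.

P ≈ 12.1 mW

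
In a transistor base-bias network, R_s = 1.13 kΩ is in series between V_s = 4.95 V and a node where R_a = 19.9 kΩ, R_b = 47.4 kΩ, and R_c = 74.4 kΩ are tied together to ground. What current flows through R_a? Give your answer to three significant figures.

Combine the parallel branches: R_p = (1/19.9 + 1/47.4 + 1/74.4)⁻¹ = 11.79 kΩ.
V_A = 4.95 × 11.79/12.92 = 4.517 V.
I(R_a) = V_A / R_a = 4.517/19.9 = 0.2270 mA.
(Check via current divider: I_total = 0.3830 mA; share G_k/ΣG = 0.5927 → same result.)

I ≈ 0.227 mA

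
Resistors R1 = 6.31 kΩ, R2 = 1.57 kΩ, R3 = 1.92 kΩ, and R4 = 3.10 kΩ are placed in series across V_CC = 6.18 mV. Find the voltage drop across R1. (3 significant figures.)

Series total: ΣR = 6.31 + 1.57 + 1.92 + 3.10 = 12.90 kΩ.
V = V_CC · R/ΣR = 6.18 × 0.4891 = 3.023 mV.

V ≈ 3.02 mV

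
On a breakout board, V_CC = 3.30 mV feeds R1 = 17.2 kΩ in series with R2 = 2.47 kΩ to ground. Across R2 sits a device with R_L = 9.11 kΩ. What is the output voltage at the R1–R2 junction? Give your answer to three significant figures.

First combine the lower leg with the load: R2 ‖ R_L = 1.943 kΩ.
Then V_out = V_CC · R2'/(R1 + R2') = 3.30 × 1.943/19.14 = 0.3350 mV.

V_out ≈ 0.335 mV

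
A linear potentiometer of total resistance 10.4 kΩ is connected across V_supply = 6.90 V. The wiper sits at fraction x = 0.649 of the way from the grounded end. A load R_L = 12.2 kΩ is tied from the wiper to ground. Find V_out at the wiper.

The pot divides into 3.650 kΩ above the wiper and 6.750 kΩ below.
Lower segment in parallel with the load: 6.750 ‖ 12.2 = 4.345 kΩ.
Then V_out = V_supply · 4.345/(3.650 + 4.345) = 3.750 V.

V_out ≈ 3.75 V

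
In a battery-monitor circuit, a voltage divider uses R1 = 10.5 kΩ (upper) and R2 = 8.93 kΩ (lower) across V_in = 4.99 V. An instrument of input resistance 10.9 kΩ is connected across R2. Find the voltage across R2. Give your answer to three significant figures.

V_out ≈ 1.59 V

First combine the lower leg with the load: R2 ‖ R_L = 4.909 kΩ.
Then V_out = V_in · R2'/(R1 + R2') = 4.99 × 4.909/15.41 = 1.590 V.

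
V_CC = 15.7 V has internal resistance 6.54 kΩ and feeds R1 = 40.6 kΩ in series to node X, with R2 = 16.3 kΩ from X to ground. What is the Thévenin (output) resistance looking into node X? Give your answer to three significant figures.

R_th ≈ 12.1 kΩ

R1' = 6.54 + 40.6 = 47.14 kΩ (source resistance + R1).
Zeroing V_CC shorts the top of R1' to ground, so R_th = R1' ‖ R2 = 12.11 kΩ.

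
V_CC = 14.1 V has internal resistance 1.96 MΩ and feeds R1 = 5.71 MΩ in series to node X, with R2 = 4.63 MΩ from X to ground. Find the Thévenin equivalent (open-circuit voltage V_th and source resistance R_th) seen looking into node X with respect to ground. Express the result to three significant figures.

R1' = 1.96 + 5.71 = 7.670 MΩ (source resistance + R1).
V_th is the unloaded tap voltage: V_CC · R2/(R1'+R2) = 14.1 × 0.3764 = 5.308 V.
Zeroing V_CC shorts the top of R1' to ground, so R_th = R1' ‖ R2 = 2.887 MΩ.

V_th ≈ 5.31 V, R_th ≈ 2.89 MΩ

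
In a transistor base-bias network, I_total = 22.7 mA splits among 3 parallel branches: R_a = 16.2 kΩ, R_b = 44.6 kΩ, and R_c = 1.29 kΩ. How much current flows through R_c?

Conductances: ΣG = 1/16.2 + 1/44.6 + 1/1.29 = 0.8593 (1/kΩ).
Current divider: I(R_c) = I_total · G_k/ΣG = 22.7 × (0.7752/0.8593) = 22.7 × 0.9021 = 20.48 mA.

I ≈ 20.5 mA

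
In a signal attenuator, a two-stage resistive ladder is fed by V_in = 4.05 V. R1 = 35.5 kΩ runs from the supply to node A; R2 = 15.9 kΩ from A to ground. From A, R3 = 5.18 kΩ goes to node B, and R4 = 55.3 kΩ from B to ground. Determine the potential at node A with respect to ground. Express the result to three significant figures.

Looking into the second stage from A: R3 + R4 = 60.48 kΩ appears in parallel with R2.
R2 ‖ (R3+R4) = 12.59 kΩ.
So V_A = 4.05 × 0.2618 = 1.060 V.

V_A ≈ 1.06 V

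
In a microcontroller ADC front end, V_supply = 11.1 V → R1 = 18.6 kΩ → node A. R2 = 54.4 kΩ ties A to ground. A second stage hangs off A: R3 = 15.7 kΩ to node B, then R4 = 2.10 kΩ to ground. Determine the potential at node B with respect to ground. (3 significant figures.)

Node A sees R2 in parallel with the series input of stage 2, R3 + R4 = 17.80 kΩ.
R2 ‖ (R3+R4) = 13.41 kΩ.
So V_A = 11.1 × 0.4190 = 4.650 V.
V_B = V_A × 0.1180 = 0.5487 V.

V_B ≈ 0.549 V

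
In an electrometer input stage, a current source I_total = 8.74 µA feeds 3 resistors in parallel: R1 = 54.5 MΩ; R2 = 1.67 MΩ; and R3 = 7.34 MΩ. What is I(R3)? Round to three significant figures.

Conductances: ΣG = 1/54.5 + 1/1.67 + 1/7.34 = 0.7534 (1/MΩ).
By the current-divider rule, I = I_total · G_k/ΣG = 8.74 × 0.1808 = 1.581 µA.

I ≈ 1.58 µA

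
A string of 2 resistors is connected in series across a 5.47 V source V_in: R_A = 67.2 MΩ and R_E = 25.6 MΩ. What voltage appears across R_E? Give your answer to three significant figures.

V ≈ 1.51 V

ΣR = 67.2 + 25.6 = 92.80 MΩ.
By the voltage-divider rule, V = 5.47 × 25.60/92.80 = 1.509 V.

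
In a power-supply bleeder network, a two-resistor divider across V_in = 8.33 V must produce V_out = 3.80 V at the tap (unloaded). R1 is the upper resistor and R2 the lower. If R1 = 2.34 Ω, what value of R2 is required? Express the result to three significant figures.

R2 ≈ 1.96 Ω

V_out/V_in = R2/(R1+R2) = 0.4562.
So R2 = R1 · V_out/(V_in − V_out) = 2.34 × 3.80/(8.33 − 3.80) = 2.34 × 0.8389 = 1.963 Ω.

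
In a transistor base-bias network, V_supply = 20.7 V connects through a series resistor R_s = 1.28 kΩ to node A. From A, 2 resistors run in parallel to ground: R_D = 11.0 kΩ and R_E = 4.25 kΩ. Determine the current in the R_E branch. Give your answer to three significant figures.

Combine the parallel branches: R_p = (1/11.0 + 1/4.25)⁻¹ = 3.066 kΩ.
Node voltage V_A = V_supply · R_p/(R_s + R_p) = 20.7 × 0.7054 = 14.60 V.
Branch current I = V_A/R_E = 14.60/4.25 = 3.436 mA.
(Equivalently: I_total = 4.763 mA, then current-divider fraction G_k/ΣG = 0.7213.)

I ≈ 3.44 mA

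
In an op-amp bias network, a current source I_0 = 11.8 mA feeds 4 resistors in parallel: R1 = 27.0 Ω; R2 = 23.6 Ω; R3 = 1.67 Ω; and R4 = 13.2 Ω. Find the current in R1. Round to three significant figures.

ΣG = 1/27.0 + 1/23.6 + 1/1.67 + 1/13.2 = 0.7540.
R1 takes the fraction G_k/ΣG = 0.03704/0.7540 = 0.04912, so I = 11.8 × 0.04912 = 0.5796 mA.

I ≈ 0.580 mA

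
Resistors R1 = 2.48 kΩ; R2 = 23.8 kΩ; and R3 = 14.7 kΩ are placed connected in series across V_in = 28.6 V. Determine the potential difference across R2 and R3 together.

V ≈ 26.9 V

Total series resistance ΣR = 2.48 + 23.8 + 14.7 = 40.98 kΩ.
R_{R2..R3} = 23.8 + 14.7 = 38.50 kΩ.
Voltage divider: V = V_in · (38.50 / 40.98) = 28.6 × 0.9395 = 26.87 V.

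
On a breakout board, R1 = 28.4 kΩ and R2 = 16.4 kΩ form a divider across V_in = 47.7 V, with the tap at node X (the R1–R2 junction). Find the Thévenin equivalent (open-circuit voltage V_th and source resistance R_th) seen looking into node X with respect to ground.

V_th is the unloaded tap voltage: V_in · R2/(R1+R2) = 47.7 × 0.3661 = 17.46 V.
With V_in suppressed (replaced by a short), R_th = R1 ‖ R2 = (28.40 × 16.4)/(28.40 + 16.4) = 10.40 kΩ.

V_th ≈ 17.5 V, R_th ≈ 10.4 kΩ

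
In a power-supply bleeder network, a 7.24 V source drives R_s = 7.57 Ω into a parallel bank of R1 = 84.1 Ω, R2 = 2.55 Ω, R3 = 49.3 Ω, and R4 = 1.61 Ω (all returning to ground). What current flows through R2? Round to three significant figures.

I ≈ 0.319 A

Combine the parallel branches: R_p = (1/84.1 + 1/2.55 + 1/49.3 + 1/1.61)⁻¹ = 0.9565 Ω.
Node voltage V_A = V_s · R_p/(R_s + R_p) = 7.24 × 0.1122 = 0.8122 V.
Branch current I = V_A/R2 = 0.8122/2.55 = 0.3185 A.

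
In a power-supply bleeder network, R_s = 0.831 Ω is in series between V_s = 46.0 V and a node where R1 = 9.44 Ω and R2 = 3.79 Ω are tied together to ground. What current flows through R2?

Equivalent of the parallel group: R_p = 2.704 Ω.
V_A = 46.0 × 2.704/3.535 = 35.19 V.
Branch current I = V_A/R2 = 35.19/3.79 = 9.284 A.

I ≈ 9.28 A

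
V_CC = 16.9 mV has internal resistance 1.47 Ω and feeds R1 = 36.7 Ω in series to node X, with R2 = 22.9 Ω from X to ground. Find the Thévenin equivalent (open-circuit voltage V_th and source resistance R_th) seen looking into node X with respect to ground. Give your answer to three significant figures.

R1' = 1.47 + 36.7 = 38.17 Ω (source resistance + R1).
With X open, the divider is unloaded: V_th = 16.9 × 22.9/61.07 = 6.337 mV.
With V_CC suppressed (replaced by a short), R_th = R1' ‖ R2 = (38.17 × 22.9)/(38.17 + 22.9) = 14.31 Ω.

V_th ≈ 6.34 mV, R_th ≈ 14.3 Ω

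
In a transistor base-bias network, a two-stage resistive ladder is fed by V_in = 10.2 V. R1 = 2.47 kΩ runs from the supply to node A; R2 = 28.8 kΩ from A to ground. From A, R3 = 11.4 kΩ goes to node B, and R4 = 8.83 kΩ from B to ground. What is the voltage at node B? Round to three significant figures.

Looking into the second stage from A: R3 + R4 = 20.23 kΩ appears in parallel with R2.
R2 ‖ (R3+R4) = 11.88 kΩ.
So V_A = 10.2 × 0.8279 = 8.445 V.
V_B = V_A × 0.4365 = 3.686 V.

V_B ≈ 3.69 V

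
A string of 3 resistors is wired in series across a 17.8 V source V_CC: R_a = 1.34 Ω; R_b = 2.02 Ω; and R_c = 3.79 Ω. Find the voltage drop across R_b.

ΣR = 1.34 + 2.02 + 3.79 = 7.150 Ω.
V = V_CC · R/ΣR = 17.8 × 0.2825 = 5.029 V.

V ≈ 5.03 V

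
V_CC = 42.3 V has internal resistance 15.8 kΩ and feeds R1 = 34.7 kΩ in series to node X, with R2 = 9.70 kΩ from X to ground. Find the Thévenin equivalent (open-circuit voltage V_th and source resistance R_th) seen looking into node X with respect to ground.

V_th ≈ 6.82 V, R_th ≈ 8.14 kΩ

R1' = 15.8 + 34.7 = 50.50 kΩ (source resistance + R1).
Open-circuit (no load on X): V_th = V_CC · R2/(R1' + R2) = 42.3 × 9.70/(50.50 + 9.70) = 6.816 V.
With V_CC suppressed (replaced by a short), R_th = R1' ‖ R2 = (50.50 × 9.70)/(50.50 + 9.70) = 8.137 kΩ.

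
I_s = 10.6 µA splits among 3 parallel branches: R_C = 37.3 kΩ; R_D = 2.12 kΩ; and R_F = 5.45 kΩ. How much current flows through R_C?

Total conductance ΣG = 1/37.3 + 1/2.12 + 1/5.45 = 0.6820 (units of 1/kΩ).
By the current-divider rule, I = I_s · G_k/ΣG = 10.6 × 0.03931 = 0.4167 µA.

I ≈ 0.417 µA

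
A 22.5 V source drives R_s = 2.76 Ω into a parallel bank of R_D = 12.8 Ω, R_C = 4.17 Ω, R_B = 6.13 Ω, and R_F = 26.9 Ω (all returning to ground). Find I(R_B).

I ≈ 1.51 A

Equivalent of the parallel group: R_p = 1.930 Ω.
V_A by voltage divider: V_A = 22.5 × 1.930/(2.76 + 1.930) = 9.258 V.
I(R_B) = V_A / R_B = 9.258/6.13 = 1.510 A.
(Check via current divider: I_total = 4.798 A; share G_k/ΣG = 0.3148 → same result.)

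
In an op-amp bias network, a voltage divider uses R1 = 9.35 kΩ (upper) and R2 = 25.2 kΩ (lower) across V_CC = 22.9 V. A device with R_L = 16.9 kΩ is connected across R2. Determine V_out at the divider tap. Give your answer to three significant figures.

First combine the lower leg with the load: R2 ‖ R_L = 10.12 kΩ.
Voltage divider with the loaded lower leg: V_out = 22.9 × 10.12/(9.35 + 10.12) = 22.9 × 0.5197 = 11.90 V.

V_out ≈ 11.9 V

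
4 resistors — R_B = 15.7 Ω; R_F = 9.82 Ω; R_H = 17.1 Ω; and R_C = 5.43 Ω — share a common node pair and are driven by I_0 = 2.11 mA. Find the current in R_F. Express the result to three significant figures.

Total conductance ΣG = 1/15.7 + 1/9.82 + 1/17.1 + 1/5.43 = 0.4082 (units of 1/Ω).
Current divider: I(R_F) = I_0 · G_k/ΣG = 2.11 × (0.1018/0.4082) = 2.11 × 0.2495 = 0.5264 mA.

I ≈ 0.526 mA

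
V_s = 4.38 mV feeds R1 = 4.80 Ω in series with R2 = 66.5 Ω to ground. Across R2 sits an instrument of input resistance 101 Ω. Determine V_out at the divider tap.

V_out ≈ 3.91 mV

The load sits in parallel with R2, giving an effective lower resistance R2' = R2·R_L/(R2+R_L) = 40.10 Ω.
Voltage divider with the loaded lower leg: V_out = 4.38 × 40.10/(4.80 + 40.10) = 4.38 × 0.8931 = 3.912 mV.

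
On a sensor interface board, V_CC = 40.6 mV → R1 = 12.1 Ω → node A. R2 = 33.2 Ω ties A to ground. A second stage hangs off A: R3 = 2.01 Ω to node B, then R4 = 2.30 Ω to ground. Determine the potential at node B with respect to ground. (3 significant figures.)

The second stage (R3 + R4 = 4.310 Ω) loads node A in parallel with R2.
Effective lower resistance at A: R2 ‖ 4.310 = 3.815 Ω.
So V_A = 40.6 × 0.2397 = 9.732 mV.
V_B = V_A × 0.5336 = 5.193 mV.

V_B ≈ 5.19 mV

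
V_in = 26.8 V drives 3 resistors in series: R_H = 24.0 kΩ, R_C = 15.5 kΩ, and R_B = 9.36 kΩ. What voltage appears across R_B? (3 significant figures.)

Series total: ΣR = 24.0 + 15.5 + 9.36 = 48.86 kΩ.
By the voltage-divider rule, V = 26.8 × 9.360/48.86 = 5.134 V.

V ≈ 5.13 V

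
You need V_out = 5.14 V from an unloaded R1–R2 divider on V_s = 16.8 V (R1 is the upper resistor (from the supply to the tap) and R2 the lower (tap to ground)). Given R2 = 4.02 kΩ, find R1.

R1 ≈ 9.12 kΩ

Required fraction k = V_out/V_s = 0.3060.
Rearranging, R1 = R2·(1−k)/k = 4.02 × 2.268 = 9.119 kΩ.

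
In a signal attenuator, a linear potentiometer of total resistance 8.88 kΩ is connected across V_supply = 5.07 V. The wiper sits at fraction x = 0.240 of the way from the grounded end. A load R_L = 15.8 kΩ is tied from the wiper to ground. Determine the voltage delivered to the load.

Split the track: R_lower = x·R_p = 2.131 kΩ, R_upper = (1−x)·R_p = 6.749 kΩ.
R_L loads the lower segment: effective lower R = 1.878 kΩ.
V_out = 5.07 × 1.878/(6.749 + 1.878) = 1.104 V.
(Unloaded: V_out = x·V_supply = 1.22 V.)

V_out ≈ 1.10 V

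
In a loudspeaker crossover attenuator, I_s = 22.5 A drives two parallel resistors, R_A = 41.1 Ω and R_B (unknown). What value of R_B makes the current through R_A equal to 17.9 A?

R_B ≈ 160 Ω

The fraction through R_A equals R_B/(R_A+R_B).
With f = 0.7956, R_B = R_A · f/(1−f) = 41.1 × 3.891 = 159.9 Ω.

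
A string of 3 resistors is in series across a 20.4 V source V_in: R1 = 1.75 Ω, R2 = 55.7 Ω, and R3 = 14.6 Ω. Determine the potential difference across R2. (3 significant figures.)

Series total: ΣR = 1.75 + 55.7 + 14.6 = 72.05 Ω.
By the voltage-divider rule, V = 20.4 × 55.70/72.05 = 15.77 V.

V ≈ 15.8 V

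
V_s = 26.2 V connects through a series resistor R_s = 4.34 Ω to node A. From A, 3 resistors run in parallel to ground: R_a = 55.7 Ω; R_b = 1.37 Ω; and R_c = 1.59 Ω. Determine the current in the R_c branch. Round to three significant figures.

Combine the parallel branches: R_p = (1/55.7 + 1/1.37 + 1/1.59)⁻¹ = 0.7263 Ω.
V_A = 26.2 × 0.7263/5.066 = 3.756 V.
Branch current I = V_A/R_c = 3.756/1.59 = 2.362 A.

I ≈ 2.36 A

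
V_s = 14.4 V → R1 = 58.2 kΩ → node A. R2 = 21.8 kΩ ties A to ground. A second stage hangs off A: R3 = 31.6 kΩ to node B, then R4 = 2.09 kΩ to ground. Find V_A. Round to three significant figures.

Node A sees R2 in parallel with the series input of stage 2, R3 + R4 = 33.69 kΩ.
Effective lower resistance at A: R2 ‖ 33.69 = 13.24 kΩ.
So V_A = 14.4 × 0.1853 = 2.668 V.

V_A ≈ 2.67 V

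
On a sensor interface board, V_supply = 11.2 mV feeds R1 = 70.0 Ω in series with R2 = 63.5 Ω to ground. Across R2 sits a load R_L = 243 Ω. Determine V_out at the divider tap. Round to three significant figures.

The load sits in parallel with R2, giving an effective lower resistance R2' = R2·R_L/(R2+R_L) = 50.34 Ω.
Then V_out = V_supply · R2'/(R1 + R2') = 11.2 × 50.34/120.3 = 4.685 mV.

V_out ≈ 4.69 mV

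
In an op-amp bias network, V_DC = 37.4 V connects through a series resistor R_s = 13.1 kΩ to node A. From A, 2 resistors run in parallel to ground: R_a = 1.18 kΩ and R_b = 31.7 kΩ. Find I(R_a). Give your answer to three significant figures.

Combine the parallel branches: R_p = (1/1.18 + 1/31.7)⁻¹ = 1.138 kΩ.
V_A = 37.4 × 1.138/14.24 = 2.988 V.
Branch current I = V_A/R_a = 2.988/1.18 = 2.533 mA.
(Equivalently: I_total = 2.627 mA, then current-divider fraction G_k/ΣG = 0.9641.)

I ≈ 2.53 mA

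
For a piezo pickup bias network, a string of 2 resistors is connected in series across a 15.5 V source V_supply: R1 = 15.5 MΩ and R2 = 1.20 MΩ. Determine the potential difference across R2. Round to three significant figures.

Series total: ΣR = 15.5 + 1.20 = 16.70 MΩ.
By the voltage-divider rule, V = 15.5 × 1.200/16.70 = 1.114 V.

V ≈ 1.11 V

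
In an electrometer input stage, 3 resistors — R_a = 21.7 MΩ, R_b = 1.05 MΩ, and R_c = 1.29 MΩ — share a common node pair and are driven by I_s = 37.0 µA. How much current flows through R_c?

I ≈ 16.2 µA

Conductances: ΣG = 1/21.7 + 1/1.05 + 1/1.29 = 1.774 (1/MΩ).
Current divider: I(R_c) = I_s · G_k/ΣG = 37.0 × (0.7752/1.774) = 37.0 × 0.4371 = 16.17 µA.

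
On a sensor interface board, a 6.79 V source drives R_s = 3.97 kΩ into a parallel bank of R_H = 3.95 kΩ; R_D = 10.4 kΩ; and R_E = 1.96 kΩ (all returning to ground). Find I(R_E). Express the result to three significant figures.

Combine the parallel branches: R_p = (1/3.95 + 1/10.4 + 1/1.96)⁻¹ = 1.163 kΩ.
Node voltage V_A = V_DC · R_p/(R_s + R_p) = 6.79 × 0.2266 = 1.539 V.
I(R_E) = V_A / R_E = 1.539/1.96 = 0.7851 mA.
(Check via current divider: I_total = 1.323 mA; share G_k/ΣG = 0.5936 → same result.)

I ≈ 0.785 mA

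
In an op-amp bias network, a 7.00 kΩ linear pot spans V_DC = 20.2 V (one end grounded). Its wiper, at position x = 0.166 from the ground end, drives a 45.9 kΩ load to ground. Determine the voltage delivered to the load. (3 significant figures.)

V_out ≈ 3.28 V

Split the track: R_lower = x·R_p = 1.162 kΩ, R_upper = (1−x)·R_p = 5.838 kΩ.
Lower segment in parallel with the load: 1.162 ‖ 45.9 = 1.133 kΩ.
Loaded-divider output: V_out = 20.2 × 0.1626 = 3.284 V.
(Unloaded: V_out = x·V_DC = 3.35 V.)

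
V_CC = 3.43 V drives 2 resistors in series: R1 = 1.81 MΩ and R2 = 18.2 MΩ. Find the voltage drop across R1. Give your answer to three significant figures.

V ≈ 0.310 V

Series total: ΣR = 1.81 + 18.2 = 20.01 MΩ.
By the voltage-divider rule, V = 3.43 × 1.810/20.01 = 0.3103 V.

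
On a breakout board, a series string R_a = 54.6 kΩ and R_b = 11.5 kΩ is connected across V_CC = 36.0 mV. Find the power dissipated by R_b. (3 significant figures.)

ΣR = 66.10 kΩ → I = 36.0/66.10 = 0.5446 µA.
P = I²R = 0.2966 × 11.5 = 3.411 nW.

P ≈ 3.41 nW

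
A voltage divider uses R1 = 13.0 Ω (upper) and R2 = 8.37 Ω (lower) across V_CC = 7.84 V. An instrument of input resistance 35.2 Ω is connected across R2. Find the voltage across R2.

R2 ‖ R_L = (8.37 × 35.2)/(8.37 + 35.2) = 6.762 Ω.
Voltage divider with the loaded lower leg: V_out = 7.84 × 6.762/(13.0 + 6.762) = 7.84 × 0.3422 = 2.683 V.
(Unloaded it would be 3.07 V; the load pulls it down.)

V_out ≈ 2.68 V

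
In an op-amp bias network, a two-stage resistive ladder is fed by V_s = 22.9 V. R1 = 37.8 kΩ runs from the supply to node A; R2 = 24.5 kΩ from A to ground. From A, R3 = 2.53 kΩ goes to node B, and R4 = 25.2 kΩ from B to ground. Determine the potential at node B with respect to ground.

V_B ≈ 5.33 V

The second stage (R3 + R4 = 27.73 kΩ) loads node A in parallel with R2.
Effective lower resistance at A: R2 ‖ 27.73 = 13.01 kΩ.
First divider: V_A = V_s · 13.01/(37.8 + 13.01) = 5.863 V.
Stage 2 is unloaded, so V_B = V_A · R4/(R3+R4) = 5.863 × 25.2/27.73 = 5.328 V.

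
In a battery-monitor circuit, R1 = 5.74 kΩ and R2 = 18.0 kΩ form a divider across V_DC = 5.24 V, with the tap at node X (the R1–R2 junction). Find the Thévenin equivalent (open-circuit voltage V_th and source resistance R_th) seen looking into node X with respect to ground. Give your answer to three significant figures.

V_th ≈ 3.97 V, R_th ≈ 4.35 kΩ

V_th is the unloaded tap voltage: V_DC · R2/(R1+R2) = 5.24 × 0.7582 = 3.973 V.
Looking into X with the source shorted: R_th = R1·R2/(R1+R2) = 5.740 × 18.0/23.74 = 4.352 kΩ.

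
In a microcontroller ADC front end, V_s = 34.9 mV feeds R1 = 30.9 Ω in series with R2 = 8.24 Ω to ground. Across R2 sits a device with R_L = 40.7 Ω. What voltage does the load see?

V_out ≈ 6.33 mV

R2 ‖ R_L = (8.24 × 40.7)/(8.24 + 40.7) = 6.853 Ω.
Voltage divider with the loaded lower leg: V_out = 34.9 × 6.853/(30.9 + 6.853) = 34.9 × 0.1815 = 6.335 mV.
(Unloaded it would be 7.35 mV; the load pulls it down.)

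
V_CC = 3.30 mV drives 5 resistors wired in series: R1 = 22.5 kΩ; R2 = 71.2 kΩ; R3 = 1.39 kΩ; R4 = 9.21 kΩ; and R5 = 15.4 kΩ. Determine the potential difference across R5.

V ≈ 0.425 mV

Total series resistance ΣR = 22.5 + 71.2 + 1.39 + 9.21 + 15.4 = 119.7 kΩ.
Voltage divider: V = V_CC · (15.40 / 119.7) = 3.30 × 0.1287 = 0.4246 mV.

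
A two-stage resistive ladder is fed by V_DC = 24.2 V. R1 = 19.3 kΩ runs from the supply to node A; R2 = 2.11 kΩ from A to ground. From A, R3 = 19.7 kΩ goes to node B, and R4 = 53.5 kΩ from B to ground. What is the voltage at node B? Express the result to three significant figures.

V_B ≈ 1.70 V

Node A sees R2 in parallel with the series input of stage 2, R3 + R4 = 73.20 kΩ.
R2 ‖ (R3+R4) = 2.051 kΩ.
V_A = 24.2 × 2.051/(19.3 + 2.051) = 2.325 V.
Then the unloaded second divider: V_B = V_A × R4/(R3+R4) = 2.325 × 0.7309 = 1.699 V.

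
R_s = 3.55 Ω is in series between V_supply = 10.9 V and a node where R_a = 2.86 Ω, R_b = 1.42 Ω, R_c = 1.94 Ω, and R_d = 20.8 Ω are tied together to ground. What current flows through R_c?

Parallel bank: R_p = 1/(1/2.86 + 1/1.42 + 1/1.94 + 1/20.8) = 0.6183 Ω.
V_A by voltage divider: V_A = 10.9 × 0.6183/(3.55 + 0.6183) = 1.617 V.
Branch current I = V_A/R_c = 1.617/1.94 = 0.8334 A.
(Check via current divider: I_total = 2.615 A; share G_k/ΣG = 0.3187 → same result.)

I ≈ 0.833 A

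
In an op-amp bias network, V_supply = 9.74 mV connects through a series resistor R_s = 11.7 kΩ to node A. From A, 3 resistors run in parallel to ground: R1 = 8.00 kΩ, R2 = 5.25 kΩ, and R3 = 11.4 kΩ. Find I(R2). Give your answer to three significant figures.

Equivalent of the parallel group: R_p = 2.480 kΩ.
Node voltage V_A = V_supply · R_p/(R_s + R_p) = 9.74 × 0.1749 = 1.704 mV.
I(R2) = V_A / R2 = 1.704/5.25 = 0.3245 µA.

I ≈ 0.324 µA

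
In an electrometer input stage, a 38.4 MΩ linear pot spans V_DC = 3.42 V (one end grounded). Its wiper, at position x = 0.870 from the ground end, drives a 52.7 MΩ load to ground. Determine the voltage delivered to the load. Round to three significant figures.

V_out ≈ 2.75 V

The pot divides into 4.992 MΩ above the wiper and 33.41 MΩ below.
R_L loads the lower segment: effective lower R = 20.45 MΩ.
V_out = 3.42 × 20.45/(4.992 + 20.45) = 2.749 V.
(Unloaded: V_out = x·V_DC = 2.98 V.)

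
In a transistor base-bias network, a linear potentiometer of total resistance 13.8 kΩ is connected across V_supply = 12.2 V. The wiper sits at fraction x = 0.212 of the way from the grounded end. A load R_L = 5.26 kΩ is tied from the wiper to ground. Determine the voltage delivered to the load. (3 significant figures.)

V_out ≈ 1.80 V

Lower segment x·R_p = 2.926 kΩ; upper segment (1−x)·R_p = 10.87 kΩ.
Lower segment in parallel with the load: 2.926 ‖ 5.26 = 1.880 kΩ.
Loaded-divider output: V_out = 12.2 × 0.1474 = 1.798 V.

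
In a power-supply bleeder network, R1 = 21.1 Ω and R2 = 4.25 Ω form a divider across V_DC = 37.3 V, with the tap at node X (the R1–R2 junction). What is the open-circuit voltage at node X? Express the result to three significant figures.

V_th ≈ 6.25 V

Open-circuit (no load on X): V_th = V_DC · R2/(R1 + R2) = 37.3 × 4.25/(21.10 + 4.25) = 6.253 V.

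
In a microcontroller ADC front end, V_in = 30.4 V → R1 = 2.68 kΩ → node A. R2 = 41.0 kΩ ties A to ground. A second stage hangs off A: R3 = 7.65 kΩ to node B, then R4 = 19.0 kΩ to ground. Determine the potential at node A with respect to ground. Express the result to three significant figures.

V_A ≈ 26.1 V

The second stage (R3 + R4 = 26.65 kΩ) loads node A in parallel with R2.
Effective lower resistance at A: R2 ‖ 26.65 = 16.15 kΩ.
First divider: V_A = V_in · 16.15/(2.68 + 16.15) = 26.07 V.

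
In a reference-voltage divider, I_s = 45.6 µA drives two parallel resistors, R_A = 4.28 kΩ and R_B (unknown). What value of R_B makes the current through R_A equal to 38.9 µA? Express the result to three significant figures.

R_B ≈ 24.8 kΩ

Two-branch current divider: I_A = I_s · R_B/(R_A + R_B).
With f = 0.8531, R_B = R_A · f/(1−f) = 4.28 × 5.806 = 24.85 kΩ.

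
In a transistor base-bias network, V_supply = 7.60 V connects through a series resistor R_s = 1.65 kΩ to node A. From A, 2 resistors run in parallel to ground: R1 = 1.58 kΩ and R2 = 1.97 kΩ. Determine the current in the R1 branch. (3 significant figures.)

I ≈ 1.67 mA

Combine the parallel branches: R_p = (1/1.58 + 1/1.97)⁻¹ = 0.8768 kΩ.
V_A by voltage divider: V_A = 7.60 × 0.8768/(1.65 + 0.8768) = 2.637 V.
Branch current I = V_A/R1 = 2.637/1.58 = 1.669 mA.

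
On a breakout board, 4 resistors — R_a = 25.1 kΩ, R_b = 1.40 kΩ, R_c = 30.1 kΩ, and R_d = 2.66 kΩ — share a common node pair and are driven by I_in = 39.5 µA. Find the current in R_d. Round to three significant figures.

Total conductance ΣG = 1/25.1 + 1/1.40 + 1/30.1 + 1/2.66 = 1.163 (units of 1/kΩ).
By the current-divider rule, I = I_in · G_k/ΣG = 39.5 × 0.3232 = 12.77 µA.

I ≈ 12.8 µA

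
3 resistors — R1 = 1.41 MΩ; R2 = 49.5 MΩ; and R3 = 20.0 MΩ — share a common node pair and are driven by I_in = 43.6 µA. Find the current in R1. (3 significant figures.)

I ≈ 39.7 µA

Conductances: ΣG = 1/1.41 + 1/49.5 + 1/20.0 = 0.7794 (1/MΩ).
Current divider: I(R1) = I_in · G_k/ΣG = 43.6 × (0.7092/0.7794) = 43.6 × 0.9099 = 39.67 µA.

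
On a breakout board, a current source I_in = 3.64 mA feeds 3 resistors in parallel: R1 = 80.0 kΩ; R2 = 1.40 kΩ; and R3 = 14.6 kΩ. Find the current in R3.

I ≈ 0.313 mA

Conductances: ΣG = 1/80.0 + 1/1.40 + 1/14.6 = 0.7953 (1/kΩ).
By the current-divider rule, I = I_in · G_k/ΣG = 3.64 × 0.08612 = 0.3135 mA.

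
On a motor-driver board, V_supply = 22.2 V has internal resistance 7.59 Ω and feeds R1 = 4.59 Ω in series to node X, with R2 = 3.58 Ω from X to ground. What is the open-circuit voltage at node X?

V_th ≈ 5.04 V

R1' = 7.59 + 4.59 = 12.18 Ω (source resistance + R1).
With X open, the divider is unloaded: V_th = 22.2 × 3.58/15.76 = 5.043 V.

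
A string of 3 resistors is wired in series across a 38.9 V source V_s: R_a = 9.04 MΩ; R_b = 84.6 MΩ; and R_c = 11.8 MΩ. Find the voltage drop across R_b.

V ≈ 31.2 V

Total series resistance ΣR = 9.04 + 84.6 + 11.8 = 105.4 MΩ.
V = V_s · R/ΣR = 38.9 × 0.8024 = 31.21 V.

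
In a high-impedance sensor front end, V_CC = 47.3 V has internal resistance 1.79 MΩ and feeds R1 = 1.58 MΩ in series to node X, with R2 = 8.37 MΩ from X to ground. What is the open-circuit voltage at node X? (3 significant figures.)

V_th ≈ 33.7 V

R1' = 1.79 + 1.58 = 3.370 MΩ (source resistance + R1).
Open-circuit (no load on X): V_th = V_CC · R2/(R1' + R2) = 47.3 × 8.37/(3.370 + 8.37) = 33.72 V.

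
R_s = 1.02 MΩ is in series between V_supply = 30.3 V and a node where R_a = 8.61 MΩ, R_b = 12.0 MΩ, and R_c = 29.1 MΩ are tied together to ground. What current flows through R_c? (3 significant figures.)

Combine the parallel branches: R_p = (1/8.61 + 1/12.0 + 1/29.1)⁻¹ = 4.276 MΩ.
V_A = 30.3 × 4.276/5.296 = 24.46 V.
I(R_c) = V_A / R_c = 24.46/29.1 = 0.8407 µA.
(Check via current divider: I_total = 5.721 µA; share G_k/ΣG = 0.1470 → same result.)

I ≈ 0.841 µA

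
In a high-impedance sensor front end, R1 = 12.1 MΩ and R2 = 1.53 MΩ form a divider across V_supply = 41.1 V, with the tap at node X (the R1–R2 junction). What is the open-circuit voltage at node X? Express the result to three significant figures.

V_th is the unloaded tap voltage: V_supply · R2/(R1+R2) = 41.1 × 0.1123 = 4.614 V.

V_th ≈ 4.61 V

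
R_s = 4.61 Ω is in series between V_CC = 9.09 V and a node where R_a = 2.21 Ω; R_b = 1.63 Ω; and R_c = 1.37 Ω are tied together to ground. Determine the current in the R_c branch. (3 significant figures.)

I ≈ 0.715 A

Equivalent of the parallel group: R_p = 0.5568 Ω.
Node voltage V_A = V_CC · R_p/(R_s + R_p) = 9.09 × 0.1078 = 0.9796 V.
Branch current I = V_A/R_c = 0.9796/1.37 = 0.7150 A.
(Check via current divider: I_total = 1.759 A; share G_k/ΣG = 0.4064 → same result.)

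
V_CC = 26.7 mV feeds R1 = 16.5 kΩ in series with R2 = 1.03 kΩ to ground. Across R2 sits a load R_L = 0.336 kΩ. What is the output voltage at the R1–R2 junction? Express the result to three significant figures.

First combine the lower leg with the load: R2 ‖ R_L = 0.2534 kΩ.
Now apply the divider: V_out = 26.7 × 0.01512 = 0.4038 mV.

V_out ≈ 0.404 mV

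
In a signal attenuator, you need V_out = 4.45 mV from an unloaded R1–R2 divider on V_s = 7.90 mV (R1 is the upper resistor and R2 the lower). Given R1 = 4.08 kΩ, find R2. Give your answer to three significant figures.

R2 ≈ 5.26 kΩ

V_out/V_s = R2/(R1+R2) = 0.5633.
R2 = R1 · 0.5633/(1 − 0.5633) = 5.263 kΩ.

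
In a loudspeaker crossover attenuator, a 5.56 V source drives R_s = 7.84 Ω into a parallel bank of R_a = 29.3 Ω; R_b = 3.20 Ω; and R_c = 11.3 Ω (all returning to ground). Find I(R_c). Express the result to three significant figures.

I ≈ 0.112 A

Parallel bank: R_p = 1/(1/29.3 + 1/3.20 + 1/11.3) = 2.298 Ω.
V_A by voltage divider: V_A = 5.56 × 2.298/(7.84 + 2.298) = 1.260 V.
Branch current I = V_A/R_c = 1.260/11.3 = 0.1115 A.
(Check via current divider: I_total = 0.5484 A; share G_k/ΣG = 0.2034 → same result.)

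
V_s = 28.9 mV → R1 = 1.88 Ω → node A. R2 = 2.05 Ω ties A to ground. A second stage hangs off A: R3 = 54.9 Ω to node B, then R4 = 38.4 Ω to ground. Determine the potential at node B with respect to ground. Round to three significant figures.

V_B ≈ 6.14 mV

Node A sees R2 in parallel with the series input of stage 2, R3 + R4 = 93.30 Ω.
Effective lower resistance at A: R2 ‖ 93.30 = 2.006 Ω.
V_A = 28.9 × 2.006/(1.88 + 2.006) = 14.92 mV.
Then the unloaded second divider: V_B = V_A × R4/(R3+R4) = 14.92 × 0.4116 = 6.140 mV.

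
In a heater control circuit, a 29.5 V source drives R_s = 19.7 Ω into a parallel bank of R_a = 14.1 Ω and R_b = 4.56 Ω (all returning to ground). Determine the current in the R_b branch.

Parallel bank: R_p = 1/(1/14.1 + 1/4.56) = 3.446 Ω.
V_A = 29.5 × 3.446/23.15 = 4.392 V.
Branch current I = V_A/R_b = 4.392/4.56 = 0.9631 A.
(Check via current divider: I_total = 1.275 A; share G_k/ΣG = 0.7556 → same result.)

I ≈ 0.963 A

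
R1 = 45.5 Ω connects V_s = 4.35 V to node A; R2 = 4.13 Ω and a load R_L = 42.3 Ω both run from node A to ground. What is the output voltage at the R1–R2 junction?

V_out ≈ 0.332 V

The load sits in parallel with R2, giving an effective lower resistance R2' = R2·R_L/(R2+R_L) = 3.763 Ω.
Now apply the divider: V_out = 4.35 × 0.07638 = 0.3322 V.
(Unloaded it would be 0.362 V; the load pulls it down.)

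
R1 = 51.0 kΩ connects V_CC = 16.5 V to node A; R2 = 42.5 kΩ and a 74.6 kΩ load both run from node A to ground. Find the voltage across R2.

The load sits in parallel with R2, giving an effective lower resistance R2' = R2·R_L/(R2+R_L) = 27.08 kΩ.
Then V_out = V_CC · R2'/(R1 + R2') = 16.5 × 27.08/78.08 = 5.722 V.

V_out ≈ 5.72 V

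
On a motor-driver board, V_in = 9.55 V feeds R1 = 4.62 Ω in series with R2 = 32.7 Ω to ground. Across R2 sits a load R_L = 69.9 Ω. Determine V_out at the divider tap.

V_out ≈ 7.91 V

First combine the lower leg with the load: R2 ‖ R_L = 22.28 Ω.
Voltage divider with the loaded lower leg: V_out = 9.55 × 22.28/(4.62 + 22.28) = 9.55 × 0.8282 = 7.910 V.
(Unloaded it would be 8.37 V; the load pulls it down.)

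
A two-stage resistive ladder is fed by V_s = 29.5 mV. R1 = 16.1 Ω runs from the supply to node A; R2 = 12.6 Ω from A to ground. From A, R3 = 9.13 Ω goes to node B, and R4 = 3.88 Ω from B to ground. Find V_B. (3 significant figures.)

V_B ≈ 2.50 mV

Looking into the second stage from A: R3 + R4 = 13.01 Ω appears in parallel with R2.
R2 ‖ (R3+R4) = 6.401 Ω.
So V_A = 29.5 × 0.2845 = 8.392 mV.
Then the unloaded second divider: V_B = V_A × R4/(R3+R4) = 8.392 × 0.2982 = 2.503 mV.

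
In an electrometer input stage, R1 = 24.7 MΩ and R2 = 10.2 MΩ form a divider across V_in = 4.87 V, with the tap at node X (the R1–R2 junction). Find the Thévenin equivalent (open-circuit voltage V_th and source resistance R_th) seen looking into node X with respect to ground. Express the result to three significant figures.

Open-circuit (no load on X): V_th = V_in · R2/(R1 + R2) = 4.87 × 10.2/(24.70 + 10.2) = 1.423 V.
Looking into X with the source shorted: R_th = R1·R2/(R1+R2) = 24.70 × 10.2/34.90 = 7.219 MΩ.

V_th ≈ 1.42 V, R_th ≈ 7.22 MΩ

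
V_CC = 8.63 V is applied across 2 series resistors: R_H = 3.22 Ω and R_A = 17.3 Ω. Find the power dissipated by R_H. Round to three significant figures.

ΣR = 20.52 Ω → I = 8.63/20.52 = 0.4206 A.
P(R_H) = I²·R_H = (0.4206)² × 3.22 = 0.5695 W.

P ≈ 0.570 W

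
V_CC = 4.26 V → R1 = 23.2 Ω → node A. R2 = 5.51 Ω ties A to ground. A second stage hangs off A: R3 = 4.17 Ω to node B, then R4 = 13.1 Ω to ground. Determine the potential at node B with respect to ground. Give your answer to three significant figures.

V_B ≈ 0.493 V

Looking into the second stage from A: R3 + R4 = 17.27 Ω appears in parallel with R2.
Effective lower resistance at A: R2 ‖ 17.27 = 4.177 Ω.
First divider: V_A = V_CC · 4.177/(23.2 + 4.177) = 0.6500 V.
V_B = V_A × 0.7585 = 0.4930 V.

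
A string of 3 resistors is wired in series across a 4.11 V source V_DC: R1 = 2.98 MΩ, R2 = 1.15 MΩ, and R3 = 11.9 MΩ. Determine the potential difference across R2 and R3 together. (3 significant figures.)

V ≈ 3.35 V

Series total: ΣR = 2.98 + 1.15 + 11.9 = 16.03 MΩ.
R_{R2..R3} = 1.15 + 11.9 = 13.05 MΩ.
By the voltage-divider rule, V = 4.11 × 13.05/16.03 = 3.346 V.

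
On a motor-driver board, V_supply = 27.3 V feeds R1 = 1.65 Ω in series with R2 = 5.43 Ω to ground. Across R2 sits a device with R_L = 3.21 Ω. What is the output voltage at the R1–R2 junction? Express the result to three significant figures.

The load sits in parallel with R2, giving an effective lower resistance R2' = R2·R_L/(R2+R_L) = 2.017 Ω.
Voltage divider with the loaded lower leg: V_out = 27.3 × 2.017/(1.65 + 2.017) = 27.3 × 0.5501 = 15.02 V.

V_out ≈ 15.0 V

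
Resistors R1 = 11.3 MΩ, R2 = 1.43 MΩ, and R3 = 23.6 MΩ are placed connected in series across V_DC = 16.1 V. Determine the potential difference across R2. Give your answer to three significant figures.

V ≈ 0.634 V

ΣR = 11.3 + 1.43 + 23.6 = 36.33 MΩ.
V = V_DC · R/ΣR = 16.1 × 0.03936 = 0.6337 V.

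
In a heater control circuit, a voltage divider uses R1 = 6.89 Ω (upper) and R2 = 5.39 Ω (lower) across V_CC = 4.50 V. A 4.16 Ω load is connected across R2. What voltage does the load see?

V_out ≈ 1.14 V

R2 ‖ R_L = (5.39 × 4.16)/(5.39 + 4.16) = 2.348 Ω.
Voltage divider with the loaded lower leg: V_out = 4.50 × 2.348/(6.89 + 2.348) = 4.50 × 0.2542 = 1.144 V.
(Unloaded it would be 1.98 V; the load pulls it down.)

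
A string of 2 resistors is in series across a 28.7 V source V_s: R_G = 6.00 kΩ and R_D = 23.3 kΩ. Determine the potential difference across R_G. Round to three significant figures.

ΣR = 6.00 + 23.3 = 29.30 kΩ.
Voltage divider: V = V_s · (6.000 / 29.30) = 28.7 × 0.2048 = 5.877 V.

V ≈ 5.88 V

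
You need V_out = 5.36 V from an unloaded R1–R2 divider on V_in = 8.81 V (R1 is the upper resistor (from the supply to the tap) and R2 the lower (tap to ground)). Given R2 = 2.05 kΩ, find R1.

R1 ≈ 1.32 kΩ

Required fraction k = V_out/V_in = 0.6084.
So R1 = R2 · (V_in/V_out − 1) = 2.05 × (8.81/5.36 − 1) = 2.05 × 0.6437 = 1.319 kΩ.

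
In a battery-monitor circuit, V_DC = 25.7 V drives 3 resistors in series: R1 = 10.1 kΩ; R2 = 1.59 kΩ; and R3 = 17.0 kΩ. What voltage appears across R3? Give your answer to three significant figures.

V ≈ 15.2 V

Total series resistance ΣR = 10.1 + 1.59 + 17.0 = 28.69 kΩ.
Voltage divider: V = V_DC · (17.00 / 28.69) = 25.7 × 0.5925 = 15.23 V.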